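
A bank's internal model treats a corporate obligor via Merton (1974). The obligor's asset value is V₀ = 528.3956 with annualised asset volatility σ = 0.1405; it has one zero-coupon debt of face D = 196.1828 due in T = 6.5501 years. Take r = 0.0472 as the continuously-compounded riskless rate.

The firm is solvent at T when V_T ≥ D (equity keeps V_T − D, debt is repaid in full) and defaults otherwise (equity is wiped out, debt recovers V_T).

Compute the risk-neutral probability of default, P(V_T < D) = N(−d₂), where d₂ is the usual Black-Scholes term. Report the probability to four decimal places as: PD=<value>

d₁ = [ln(V₀/D) + (r + σ²/2)T] / (σ√T)
   = [ln(528.3956/196.1828) + (0.0472 + 0.5·0.1405²)·6.5501] / (0.1405·√6.5501)
   = [0.990798 + 0.373815] / 0.359584 = 3.794979
d₂ = d₁ − σ√T = 3.794979 − 0.359584 = 3.435395
risk-neutral PD = N(−d₂) = N(-3.435395) = 0.000296

PD=0.0003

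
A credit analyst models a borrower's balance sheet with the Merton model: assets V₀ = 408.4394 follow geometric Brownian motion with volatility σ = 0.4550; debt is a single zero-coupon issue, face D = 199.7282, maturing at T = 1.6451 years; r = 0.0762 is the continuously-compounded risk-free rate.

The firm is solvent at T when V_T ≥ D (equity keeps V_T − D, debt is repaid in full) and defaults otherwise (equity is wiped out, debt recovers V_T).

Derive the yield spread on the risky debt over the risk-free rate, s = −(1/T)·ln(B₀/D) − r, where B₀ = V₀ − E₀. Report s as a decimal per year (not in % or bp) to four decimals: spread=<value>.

d₁ = [ln(V₀/D) + (r + σ²/2)T] / (σ√T)
   = [ln(408.4394/199.7282) + (0.0762 + 0.5·0.4550²)·1.6451] / (0.4550·√1.6451)
   = [0.715386 + 0.295645] / 0.583590 = 1.732435
d₂ = d₁ − σ√T = 1.732435 − 0.583590 = 1.148846
N(d₁) = 0.958402,  N(d₂) = 0.874690,  e^(−rT) = 0.882182
E₀ = V₀·N(d₁) − D·e^(−rT)·N(d₂)
   = 408.4394·0.958402 − 199.7282·0.882182·0.874690 = 237.331619
B₀ = V₀ − E₀ = 408.4394 − 237.331619 = 171.107781
spread = −(1/T)·ln(B₀/D) − r = −(1/1.6451)·ln(171.107781/199.7282) − 0.0762 = 0.01781482

spread=0.0178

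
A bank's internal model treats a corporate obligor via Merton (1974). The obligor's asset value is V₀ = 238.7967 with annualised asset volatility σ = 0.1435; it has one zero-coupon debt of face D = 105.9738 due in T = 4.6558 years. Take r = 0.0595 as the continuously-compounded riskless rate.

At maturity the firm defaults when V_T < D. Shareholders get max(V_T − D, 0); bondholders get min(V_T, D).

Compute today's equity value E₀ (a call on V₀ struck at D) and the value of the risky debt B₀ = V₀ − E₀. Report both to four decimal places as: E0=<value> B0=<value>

d₁ = [ln(V₀/D) + (r + σ²/2)T] / (σ√T)
   = [ln(238.7967/105.9738) + (0.0595 + 0.5·0.1435²)·4.6558] / (0.1435·√4.6558)
   = [0.812421 + 0.324957] / 0.309634 = 3.673293
d₂ = d₁ − σ√T = 3.673293 − 0.309634 = 3.363659
N(d₁) = 0.999880,  N(d₂) = 0.999615,  e^(−rT) = 0.758039
E₀ = V₀·N(d₁) − D·e^(−rT)·N(d₂)
   = 238.7967·0.999880 − 105.9738·0.758039·0.999615 = 158.466704
B₀ = V₀ − E₀ = 238.7967 − 158.466704 = 80.329996

E0=158.4667 B0=80.3300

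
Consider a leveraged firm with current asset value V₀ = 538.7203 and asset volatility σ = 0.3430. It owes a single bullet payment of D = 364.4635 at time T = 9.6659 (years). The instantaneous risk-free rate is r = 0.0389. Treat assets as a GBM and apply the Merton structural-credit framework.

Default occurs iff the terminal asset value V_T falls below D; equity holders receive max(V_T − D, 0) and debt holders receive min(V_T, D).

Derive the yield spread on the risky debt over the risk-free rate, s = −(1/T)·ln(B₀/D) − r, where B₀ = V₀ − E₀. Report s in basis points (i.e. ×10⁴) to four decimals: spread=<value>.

d₁ = [ln(V₀/D) + (r + σ²/2)T] / (σ√T)
   = [ln(538.7203/364.4635) + (0.0389 + 0.5·0.3430²)·9.6659] / (0.3430·√9.6659)
   = [0.390770 + 0.944595] / 1.066388 = 1.252232
d₂ = d₁ − σ√T = 1.252232 − 1.066388 = 0.185844
N(d₁) = 0.894757,  N(d₂) = 0.573716,  e^(−rT) = 0.686600
E₀ = V₀·N(d₁) − D·e^(−rT)·N(d₂)
   = 538.7203·0.894757 − 364.4635·0.686600·0.573716 = 338.456787
B₀ = V₀ − E₀ = 538.7203 − 338.456787 = 200.263513
spread = −(1/T)·ln(B₀/D) − r = −(1/9.6659)·ln(200.263513/364.4635) − 0.0389 = 0.02304895
in basis points: 0.02304895 × 10⁴ = 230.4895 bp

spread=230.4895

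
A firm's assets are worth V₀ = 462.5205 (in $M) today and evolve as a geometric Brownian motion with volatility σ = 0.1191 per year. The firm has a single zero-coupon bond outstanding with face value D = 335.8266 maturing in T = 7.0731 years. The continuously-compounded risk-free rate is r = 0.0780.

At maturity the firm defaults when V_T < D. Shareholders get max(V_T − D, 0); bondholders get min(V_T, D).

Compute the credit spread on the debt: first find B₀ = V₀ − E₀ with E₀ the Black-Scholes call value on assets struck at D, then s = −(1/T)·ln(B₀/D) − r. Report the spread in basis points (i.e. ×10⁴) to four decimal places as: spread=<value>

d₁ = [ln(V₀/D) + (r + σ²/2)T] / (σ√T)
   = [ln(462.5205/335.8266) + (0.0780 + 0.5·0.1191²)·7.0731] / (0.1191·√7.0731)
   = [0.320096 + 0.601867] / 0.316750 = 2.910696
d₂ = d₁ − σ√T = 2.910696 − 0.316750 = 2.593946
N(d₁) = 0.998197,  N(d₂) = 0.995256,  e^(−rT) = 0.575969
E₀ = V₀·N(d₁) − D·e^(−rT)·N(d₂)
   = 462.5205·0.998197 − 335.8266·0.575969·0.995256 = 269.178502
B₀ = V₀ − E₀ = 462.5205 − 269.178502 = 193.341998
spread = −(1/T)·ln(B₀/D) − r = −(1/7.0731)·ln(193.341998/335.8266) − 0.0780 = 0.00006115
in basis points: 0.00006115 × 10⁴ = 0.6115 bp

spread=0.6115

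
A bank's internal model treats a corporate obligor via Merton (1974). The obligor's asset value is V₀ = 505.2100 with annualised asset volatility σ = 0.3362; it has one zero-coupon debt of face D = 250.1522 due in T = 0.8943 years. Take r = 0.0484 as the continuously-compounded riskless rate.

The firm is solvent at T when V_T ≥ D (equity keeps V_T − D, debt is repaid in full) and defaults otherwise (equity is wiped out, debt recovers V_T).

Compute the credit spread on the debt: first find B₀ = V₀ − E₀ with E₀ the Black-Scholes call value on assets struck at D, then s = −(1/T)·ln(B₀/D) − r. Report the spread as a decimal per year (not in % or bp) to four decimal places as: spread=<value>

d₁ = [ln(V₀/D) + (r + σ²/2)T] / (σ√T)
   = [ln(505.2100/250.1522) + (0.0484 + 0.5·0.3362²)·0.8943] / (0.3362·√0.8943)
   = [0.702905 + 0.093826] / 0.317936 = 2.505948
d₂ = d₁ − σ√T = 2.505948 − 0.317936 = 2.188012
N(d₁) = 0.993894,  N(d₂) = 0.985666,  e^(−rT) = 0.957639
E₀ = V₀·N(d₁) − D·e^(−rT)·N(d₂)
   = 505.2100·0.993894 − 250.1522·0.957639·0.985666 = 266.003402
B₀ = V₀ − E₀ = 505.2100 − 266.003402 = 239.206598
spread = −(1/T)·ln(B₀/D) − r = −(1/0.8943)·ln(239.206598/250.1522) − 0.0484 = 0.00163011

spread=0.0016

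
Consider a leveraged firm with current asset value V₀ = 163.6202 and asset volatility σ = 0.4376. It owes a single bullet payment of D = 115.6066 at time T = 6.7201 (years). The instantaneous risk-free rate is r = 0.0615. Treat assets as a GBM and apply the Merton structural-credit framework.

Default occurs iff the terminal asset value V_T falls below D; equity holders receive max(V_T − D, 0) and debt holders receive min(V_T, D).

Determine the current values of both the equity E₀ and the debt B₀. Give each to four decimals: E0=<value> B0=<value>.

E0=104.5821 B0=59.0381

d₁ = [ln(V₀/D) + (r + σ²/2)T] / (σ√T)
   = [ln(163.6202/115.6066) + (0.0615 + 0.5·0.4376²)·6.7201] / (0.4376·√6.7201)
   = [0.347355 + 1.056715] / 1.134397 = 1.237723
d₂ = d₁ − σ√T = 1.237723 − 1.134397 = 0.103326
N(d₁) = 0.892091,  N(d₂) = 0.541148,  e^(−rT) = 0.661473
E₀ = V₀·N(d₁) − D·e^(−rT)·N(d₂)
   = 163.6202·0.892091 − 115.6066·0.661473·0.541148 = 104.582127
B₀ = V₀ − E₀ = 163.6202 − 104.582127 = 59.038073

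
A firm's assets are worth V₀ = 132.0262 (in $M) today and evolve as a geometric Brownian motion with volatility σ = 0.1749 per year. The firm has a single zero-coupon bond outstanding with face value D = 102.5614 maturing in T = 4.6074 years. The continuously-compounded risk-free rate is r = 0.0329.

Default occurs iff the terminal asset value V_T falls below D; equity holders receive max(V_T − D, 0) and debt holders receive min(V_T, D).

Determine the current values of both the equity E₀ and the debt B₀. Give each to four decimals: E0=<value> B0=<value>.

E0=46.7680 B0=85.2582

d₁ = [ln(V₀/D) + (r + σ²/2)T] / (σ√T)
   = [ln(132.0262/102.5614) + (0.0329 + 0.5·0.1749²)·4.6074] / (0.1749·√4.6074)
   = [0.252539 + 0.222054] / 0.375420 = 1.264163
d₂ = d₁ − σ√T = 1.264163 − 0.375420 = 0.888743
N(d₁) = 0.896914,  N(d₂) = 0.812929,  e^(−rT) = 0.859346
E₀ = V₀·N(d₁) − D·e^(−rT)·N(d₂)
   = 132.0262·0.896914 − 102.5614·0.859346·0.812929 = 46.768048
B₀ = V₀ − E₀ = 132.0262 − 46.768048 = 85.258152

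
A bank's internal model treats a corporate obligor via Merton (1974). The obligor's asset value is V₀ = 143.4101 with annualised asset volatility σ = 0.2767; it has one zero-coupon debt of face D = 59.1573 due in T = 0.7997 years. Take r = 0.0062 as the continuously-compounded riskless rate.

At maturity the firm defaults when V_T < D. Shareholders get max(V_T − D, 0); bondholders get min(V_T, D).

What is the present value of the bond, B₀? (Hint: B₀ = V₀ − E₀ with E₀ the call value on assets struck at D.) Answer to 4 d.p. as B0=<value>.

B0=58.8638

d₁ = [ln(V₀/D) + (r + σ²/2)T] / (σ√T)
   = [ln(143.4101/59.1573) + (0.0062 + 0.5·0.2767²)·0.7997] / (0.2767·√0.7997)
   = [0.885508 + 0.035572] / 0.247442 = 3.722414
d₂ = d₁ − σ√T = 3.722414 − 0.247442 = 3.474973
N(d₁) = 0.999901,  N(d₂) = 0.999745,  e^(−rT) = 0.995054
E₀ = V₀·N(d₁) − D·e^(−rT)·N(d₂)
   = 143.4101·0.999901 − 59.1573·0.995054·0.999745 = 84.546272
B₀ = V₀ − E₀ = 143.4101 − 84.546272 = 58.863828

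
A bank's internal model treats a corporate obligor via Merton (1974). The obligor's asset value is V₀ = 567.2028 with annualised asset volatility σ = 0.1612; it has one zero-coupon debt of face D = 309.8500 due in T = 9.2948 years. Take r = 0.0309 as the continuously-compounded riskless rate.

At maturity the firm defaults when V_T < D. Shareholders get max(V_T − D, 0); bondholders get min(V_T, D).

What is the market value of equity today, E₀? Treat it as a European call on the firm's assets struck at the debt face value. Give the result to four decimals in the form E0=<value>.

E0=337.1045

d₁ = [ln(V₀/D) + (r + σ²/2)T] / (σ√T)
   = [ln(567.2028/309.8500) + (0.0309 + 0.5·0.1612²)·9.2948] / (0.1612·√9.2948)
   = [0.604629 + 0.407974] / 0.491456 = 2.060412
d₂ = d₁ − σ√T = 2.060412 − 0.491456 = 1.568955
N(d₁) = 0.980320,  N(d₂) = 0.941671,  e^(−rT) = 0.750355
E₀ = V₀·N(d₁) − D·e^(−rT)·N(d₂)
   = 567.2028·0.980320 − 309.8500·0.750355·0.941671 = 337.104472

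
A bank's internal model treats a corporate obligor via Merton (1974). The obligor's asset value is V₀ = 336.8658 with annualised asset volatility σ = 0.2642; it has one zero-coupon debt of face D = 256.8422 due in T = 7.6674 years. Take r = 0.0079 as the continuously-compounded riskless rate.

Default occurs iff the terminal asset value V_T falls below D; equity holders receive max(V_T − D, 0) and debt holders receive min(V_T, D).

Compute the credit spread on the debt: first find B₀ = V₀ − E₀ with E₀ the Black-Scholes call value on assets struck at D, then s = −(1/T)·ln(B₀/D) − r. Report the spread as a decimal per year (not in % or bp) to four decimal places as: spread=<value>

spread=0.0255

d₁ = [ln(V₀/D) + (r + σ²/2)T] / (σ√T)
   = [ln(336.8658/256.8422) + (0.0079 + 0.5·0.2642²)·7.6674] / (0.2642·√7.6674)
   = [0.271223 + 0.328171] / 0.731572 = 0.819323
d₂ = d₁ − σ√T = 0.819323 − 0.731572 = 0.087752
N(d₁) = 0.793699,  N(d₂) = 0.534963,  e^(−rT) = 0.941226
E₀ = V₀·N(d₁) − D·e^(−rT)·N(d₂)
   = 336.8658·0.793699 − 256.8422·0.941226·0.534963 = 138.044657
B₀ = V₀ − E₀ = 336.8658 − 138.044657 = 198.821143
spread = −(1/T)·ln(B₀/D) − r = −(1/7.6674)·ln(198.821143/256.8422) − 0.0079 = 0.02549545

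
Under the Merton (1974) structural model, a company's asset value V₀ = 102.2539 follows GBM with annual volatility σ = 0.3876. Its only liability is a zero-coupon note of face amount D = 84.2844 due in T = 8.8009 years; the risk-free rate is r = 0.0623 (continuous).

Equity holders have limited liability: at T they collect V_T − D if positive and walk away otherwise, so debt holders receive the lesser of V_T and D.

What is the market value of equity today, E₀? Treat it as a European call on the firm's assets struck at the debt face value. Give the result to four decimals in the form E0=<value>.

E0=65.1628

d₁ = [ln(V₀/D) + (r + σ²/2)T] / (σ√T)
   = [ln(102.2539/84.2844) + (0.0623 + 0.5·0.3876²)·8.8009] / (0.3876·√8.8009)
   = [0.193262 + 1.209392] / 1.149866 = 1.219841
d₂ = d₁ − σ√T = 1.219841 − 1.149866 = 0.069975
N(d₁) = 0.888737,  N(d₂) = 0.527893,  e^(−rT) = 0.577934
E₀ = V₀·N(d₁) − D·e^(−rT)·N(d₂)
   = 102.2539·0.888737 − 84.2844·0.577934·0.527893 = 65.162772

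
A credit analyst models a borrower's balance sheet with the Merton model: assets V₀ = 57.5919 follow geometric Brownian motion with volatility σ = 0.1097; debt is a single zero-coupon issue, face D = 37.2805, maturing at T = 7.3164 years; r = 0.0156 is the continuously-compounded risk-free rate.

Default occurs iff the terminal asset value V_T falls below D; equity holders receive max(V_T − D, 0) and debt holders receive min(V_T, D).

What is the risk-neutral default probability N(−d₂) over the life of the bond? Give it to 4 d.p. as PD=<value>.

d₁ = [ln(V₀/D) + (r + σ²/2)T] / (σ√T)
   = [ln(57.5919/37.2805) + (0.0156 + 0.5·0.1097²)·7.3164] / (0.1097·√7.3164)
   = [0.434912 + 0.158159] / 0.296726 = 1.998715
d₂ = d₁ − σ√T = 1.998715 − 0.296726 = 1.701990
risk-neutral PD = N(−d₂) = N(-1.701990) = 0.044379

PD=0.0444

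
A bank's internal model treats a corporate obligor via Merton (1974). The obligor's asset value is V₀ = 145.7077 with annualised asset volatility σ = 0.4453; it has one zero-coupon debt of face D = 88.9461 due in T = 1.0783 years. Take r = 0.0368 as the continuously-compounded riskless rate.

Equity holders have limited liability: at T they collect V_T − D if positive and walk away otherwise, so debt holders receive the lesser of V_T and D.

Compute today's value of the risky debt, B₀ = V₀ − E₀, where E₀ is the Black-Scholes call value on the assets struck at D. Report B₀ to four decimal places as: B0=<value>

B0=82.3575

d₁ = [ln(V₀/D) + (r + σ²/2)T] / (σ√T)
   = [ln(145.7077/88.9461) + (0.0368 + 0.5·0.4453²)·1.0783] / (0.4453·√1.0783)
   = [0.493572 + 0.146591] / 0.462405 = 1.384420
d₂ = d₁ − σ√T = 1.384420 − 0.462405 = 0.922015
N(d₁) = 0.916885,  N(d₂) = 0.821740,  e^(−rT) = 0.961096
E₀ = V₀·N(d₁) − D·e^(−rT)·N(d₂)
   = 145.7077·0.916885 − 88.9461·0.961096·0.821740 = 63.350224
B₀ = V₀ − E₀ = 145.7077 − 63.350224 = 82.357476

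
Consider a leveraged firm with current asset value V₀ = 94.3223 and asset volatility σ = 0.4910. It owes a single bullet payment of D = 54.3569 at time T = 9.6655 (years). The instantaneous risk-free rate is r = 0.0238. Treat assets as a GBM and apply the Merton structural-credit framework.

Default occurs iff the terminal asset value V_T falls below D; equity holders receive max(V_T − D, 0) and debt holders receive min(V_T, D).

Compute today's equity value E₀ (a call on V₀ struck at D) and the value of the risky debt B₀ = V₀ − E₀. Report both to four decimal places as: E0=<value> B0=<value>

E0=67.4755 B0=26.8468

d₁ = [ln(V₀/D) + (r + σ²/2)T] / (σ√T)
   = [ln(94.3223/54.3569) + (0.0238 + 0.5·0.4910²)·9.6655] / (0.4910·√9.6655)
   = [0.551146 + 1.395123] / 1.526489 = 1.274997
d₂ = d₁ − σ√T = 1.274997 − 1.526489 = -0.251492
N(d₁) = 0.898845,  N(d₂) = 0.400717,  e^(−rT) = 0.794503
E₀ = V₀·N(d₁) − D·e^(−rT)·N(d₂)
   = 94.3223·0.898845 − 54.3569·0.794503·0.400717 = 67.475471
B₀ = V₀ − E₀ = 94.3223 − 67.475471 = 26.846829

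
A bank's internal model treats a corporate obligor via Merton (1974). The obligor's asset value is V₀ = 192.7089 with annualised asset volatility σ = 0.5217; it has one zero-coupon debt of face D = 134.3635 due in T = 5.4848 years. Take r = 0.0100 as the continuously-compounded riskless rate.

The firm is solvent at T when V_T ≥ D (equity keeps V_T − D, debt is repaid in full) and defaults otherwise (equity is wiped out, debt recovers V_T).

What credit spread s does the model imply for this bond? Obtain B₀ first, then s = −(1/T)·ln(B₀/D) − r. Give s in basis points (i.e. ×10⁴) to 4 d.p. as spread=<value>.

spread=779.6621

d₁ = [ln(V₀/D) + (r + σ²/2)T] / (σ√T)
   = [ln(192.7089/134.3635) + (0.0100 + 0.5·0.5217²)·5.4848] / (0.5217·√5.4848)
   = [0.360632 + 0.801249] / 1.221803 = 0.950956
d₂ = d₁ − σ√T = 0.950956 − 1.221803 = -0.270847
N(d₁) = 0.829187,  N(d₂) = 0.393254,  e^(−rT) = 0.946629
E₀ = V₀·N(d₁) − D·e^(−rT)·N(d₂)
   = 192.7089·0.829187 − 134.3635·0.946629·0.393254 = 109.772692
B₀ = V₀ − E₀ = 192.7089 − 109.772692 = 82.936208
spread = −(1/T)·ln(B₀/D) − r = −(1/5.4848)·ln(82.936208/134.3635) − 0.0100 = 0.07796621
in basis points: 0.07796621 × 10⁴ = 779.6621 bp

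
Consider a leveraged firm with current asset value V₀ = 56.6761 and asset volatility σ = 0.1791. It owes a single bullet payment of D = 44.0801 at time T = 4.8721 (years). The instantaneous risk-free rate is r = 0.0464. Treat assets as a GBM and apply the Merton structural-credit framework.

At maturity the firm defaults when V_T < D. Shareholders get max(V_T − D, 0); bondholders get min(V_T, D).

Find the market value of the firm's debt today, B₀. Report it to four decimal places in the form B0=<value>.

B0=34.1993

d₁ = [ln(V₀/D) + (r + σ²/2)T] / (σ√T)
   = [ln(56.6761/44.0801) + (0.0464 + 0.5·0.1791²)·4.8721] / (0.1791·√4.8721)
   = [0.251344 + 0.304206] / 0.395324 = 1.405302
d₂ = d₁ − σ√T = 1.405302 − 0.395324 = 1.009978
N(d₁) = 0.920034,  N(d₂) = 0.843747,  e^(−rT) = 0.797666
E₀ = V₀·N(d₁) − D·e^(−rT)·N(d₂)
   = 56.6761·0.920034 − 44.0801·0.797666·0.843747 = 22.476803
B₀ = V₀ − E₀ = 56.6761 − 22.476803 = 34.199297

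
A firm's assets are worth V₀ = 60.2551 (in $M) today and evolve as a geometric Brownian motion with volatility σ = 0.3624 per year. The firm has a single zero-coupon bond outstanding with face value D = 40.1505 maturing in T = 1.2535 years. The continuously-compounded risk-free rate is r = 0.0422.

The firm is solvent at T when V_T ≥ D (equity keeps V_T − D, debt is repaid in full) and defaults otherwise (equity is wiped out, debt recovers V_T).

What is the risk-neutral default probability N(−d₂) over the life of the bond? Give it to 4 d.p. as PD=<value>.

PD=0.1767

d₁ = [ln(V₀/D) + (r + σ²/2)T] / (σ√T)
   = [ln(60.2551/40.1505) + (0.0422 + 0.5·0.3624²)·1.2535] / (0.3624·√1.2535)
   = [0.405952 + 0.135211] / 0.405742 = 1.333761
d₂ = d₁ − σ√T = 1.333761 − 0.405742 = 0.928019
risk-neutral PD = N(−d₂) = N(-0.928019) = 0.176699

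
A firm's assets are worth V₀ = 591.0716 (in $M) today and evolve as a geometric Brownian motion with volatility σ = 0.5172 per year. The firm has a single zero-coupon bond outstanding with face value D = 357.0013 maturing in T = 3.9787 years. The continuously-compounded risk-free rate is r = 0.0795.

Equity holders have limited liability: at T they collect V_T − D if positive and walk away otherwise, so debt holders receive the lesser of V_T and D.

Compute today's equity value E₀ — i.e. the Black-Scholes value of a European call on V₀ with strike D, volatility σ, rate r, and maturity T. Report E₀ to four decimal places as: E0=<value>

d₁ = [ln(V₀/D) + (r + σ²/2)T] / (σ√T)
   = [ln(591.0716/357.0013) + (0.0795 + 0.5·0.5172²)·3.9787] / (0.5172·√3.9787)
   = [0.504198 + 0.848449] / 1.031642 = 1.311159
d₂ = d₁ − σ√T = 1.311159 − 1.031642 = 0.279517
N(d₁) = 0.905098,  N(d₂) = 0.610076,  e^(−rT) = 0.728836
E₀ = V₀·N(d₁) − D·e^(−rT)·N(d₂)
   = 591.0716·0.905098 − 357.0013·0.728836·0.610076 = 376.238793

E0=376.2388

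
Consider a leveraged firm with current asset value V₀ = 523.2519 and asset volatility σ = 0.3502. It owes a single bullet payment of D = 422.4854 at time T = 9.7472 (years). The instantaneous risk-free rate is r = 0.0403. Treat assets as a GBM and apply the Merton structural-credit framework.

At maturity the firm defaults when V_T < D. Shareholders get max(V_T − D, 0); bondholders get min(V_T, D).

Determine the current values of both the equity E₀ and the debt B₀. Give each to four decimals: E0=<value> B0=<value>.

d₁ = [ln(V₀/D) + (r + σ²/2)T] / (σ√T)
   = [ln(523.2519/422.4854) + (0.0403 + 0.5·0.3502²)·9.7472] / (0.3502·√9.7472)
   = [0.213908 + 0.990511] / 1.093342 = 1.101594
d₂ = d₁ − σ√T = 1.101594 − 1.093342 = 0.008252
N(d₁) = 0.864681,  N(d₂) = 0.503292,  e^(−rT) = 0.675156
E₀ = V₀·N(d₁) − D·e^(−rT)·N(d₂)
   = 523.2519·0.864681 − 422.4854·0.675156·0.503292 = 308.885219
B₀ = V₀ − E₀ = 523.2519 − 308.885219 = 214.366681

E0=308.8852 B0=214.3667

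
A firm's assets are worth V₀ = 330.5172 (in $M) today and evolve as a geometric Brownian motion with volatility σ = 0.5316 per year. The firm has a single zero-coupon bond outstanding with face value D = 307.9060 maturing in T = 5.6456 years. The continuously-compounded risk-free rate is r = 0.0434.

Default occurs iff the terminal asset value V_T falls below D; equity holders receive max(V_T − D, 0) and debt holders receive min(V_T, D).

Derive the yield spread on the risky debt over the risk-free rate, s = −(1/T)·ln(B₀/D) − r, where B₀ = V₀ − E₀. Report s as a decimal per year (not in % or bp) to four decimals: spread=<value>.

spread=0.0874

d₁ = [ln(V₀/D) + (r + σ²/2)T] / (σ√T)
   = [ln(330.5172/307.9060) + (0.0434 + 0.5·0.5316²)·5.6456] / (0.5316·√5.6456)
   = [0.070864 + 1.042738] / 1.263107 = 0.881638
d₂ = d₁ − σ√T = 0.881638 − 1.263107 = -0.381469
N(d₁) = 0.811014,  N(d₂) = 0.351428,  e^(−rT) = 0.782690
E₀ = V₀·N(d₁) − D·e^(−rT)·N(d₂)
   = 330.5172·0.811014 − 307.9060·0.782690·0.351428 = 183.361702
B₀ = V₀ − E₀ = 330.5172 − 183.361702 = 147.155498
spread = −(1/T)·ln(B₀/D) − r = −(1/5.6456)·ln(147.155498/307.9060) − 0.0434 = 0.08737524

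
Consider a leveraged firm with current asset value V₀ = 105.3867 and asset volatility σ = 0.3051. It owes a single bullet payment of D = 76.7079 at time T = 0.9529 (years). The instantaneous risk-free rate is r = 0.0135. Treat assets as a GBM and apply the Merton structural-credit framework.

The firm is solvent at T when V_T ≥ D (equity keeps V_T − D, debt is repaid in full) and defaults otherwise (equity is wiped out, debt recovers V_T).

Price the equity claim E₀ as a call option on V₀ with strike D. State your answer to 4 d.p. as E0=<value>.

E0=31.4373

d₁ = [ln(V₀/D) + (r + σ²/2)T] / (σ√T)
   = [ln(105.3867/76.7079) + (0.0135 + 0.5·0.3051²)·0.9529] / (0.3051·√0.9529)
   = [0.317632 + 0.057215] / 0.297828 = 1.258600
d₂ = d₁ − σ√T = 1.258600 − 0.297828 = 0.960772
N(d₁) = 0.895913,  N(d₂) = 0.831667,  e^(−rT) = 0.987218
E₀ = V₀·N(d₁) − D·e^(−rT)·N(d₂)
   = 105.3867·0.895913 − 76.7079·0.987218·0.831667 = 31.437294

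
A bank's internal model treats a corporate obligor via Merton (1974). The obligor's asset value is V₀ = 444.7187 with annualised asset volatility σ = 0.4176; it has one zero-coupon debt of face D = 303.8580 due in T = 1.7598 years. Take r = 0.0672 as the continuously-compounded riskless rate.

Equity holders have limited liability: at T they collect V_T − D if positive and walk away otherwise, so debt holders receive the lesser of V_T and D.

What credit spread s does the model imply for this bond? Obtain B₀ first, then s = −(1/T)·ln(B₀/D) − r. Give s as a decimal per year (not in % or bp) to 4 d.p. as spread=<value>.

spread=0.0410

d₁ = [ln(V₀/D) + (r + σ²/2)T] / (σ√T)
   = [ln(444.7187/303.8580) + (0.0672 + 0.5·0.4176²)·1.7598] / (0.4176·√1.7598)
   = [0.380881 + 0.271704] / 0.553978 = 1.178000
d₂ = d₁ − σ√T = 1.178000 − 0.553978 = 0.624023
N(d₁) = 0.880602,  N(d₂) = 0.733694,  e^(−rT) = 0.888466
E₀ = V₀·N(d₁) − D·e^(−rT)·N(d₂)
   = 444.7187·0.880602 − 303.8580·0.888466·0.733694 = 193.546550
B₀ = V₀ − E₀ = 444.7187 − 193.546550 = 251.172150
spread = −(1/T)·ln(B₀/D) − r = −(1/1.7598)·ln(251.172150/303.8580) − 0.0672 = 0.04100657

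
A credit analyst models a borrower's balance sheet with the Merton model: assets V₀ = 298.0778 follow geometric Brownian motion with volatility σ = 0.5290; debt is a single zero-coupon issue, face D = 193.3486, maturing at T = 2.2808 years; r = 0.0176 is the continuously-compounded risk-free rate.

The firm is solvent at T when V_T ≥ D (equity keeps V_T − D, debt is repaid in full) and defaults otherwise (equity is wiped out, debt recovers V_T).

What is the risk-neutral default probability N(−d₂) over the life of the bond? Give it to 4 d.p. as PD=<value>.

d₁ = [ln(V₀/D) + (r + σ²/2)T] / (σ√T)
   = [ln(298.0778/193.3486) + (0.0176 + 0.5·0.5290²)·2.2808] / (0.5290·√2.2808)
   = [0.432860 + 0.359273] / 0.798913 = 0.991513
d₂ = d₁ − σ√T = 0.991513 − 0.798913 = 0.192601
risk-neutral PD = N(−d₂) = N(-0.192601) = 0.423636

PD=0.4236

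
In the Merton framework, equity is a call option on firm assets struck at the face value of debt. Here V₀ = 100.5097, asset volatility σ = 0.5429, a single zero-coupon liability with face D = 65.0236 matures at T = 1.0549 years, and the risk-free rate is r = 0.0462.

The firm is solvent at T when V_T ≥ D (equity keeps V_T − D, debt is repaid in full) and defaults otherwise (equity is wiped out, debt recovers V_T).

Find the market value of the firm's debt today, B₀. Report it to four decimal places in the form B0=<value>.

d₁ = [ln(V₀/D) + (r + σ²/2)T] / (σ√T)
   = [ln(100.5097/65.0236) + (0.0462 + 0.5·0.5429²)·1.0549] / (0.5429·√1.0549)
   = [0.435504 + 0.204197] / 0.557603 = 1.147233
d₂ = d₁ − σ√T = 1.147233 − 0.557603 = 0.589630
N(d₁) = 0.874357,  N(d₂) = 0.722280,  e^(−rT) = 0.952432
E₀ = V₀·N(d₁) − D·e^(−rT)·N(d₂)
   = 100.5097·0.874357 − 65.0236·0.952432·0.722280 = 43.150153
B₀ = V₀ − E₀ = 100.5097 − 43.150153 = 57.359547

B0=57.3595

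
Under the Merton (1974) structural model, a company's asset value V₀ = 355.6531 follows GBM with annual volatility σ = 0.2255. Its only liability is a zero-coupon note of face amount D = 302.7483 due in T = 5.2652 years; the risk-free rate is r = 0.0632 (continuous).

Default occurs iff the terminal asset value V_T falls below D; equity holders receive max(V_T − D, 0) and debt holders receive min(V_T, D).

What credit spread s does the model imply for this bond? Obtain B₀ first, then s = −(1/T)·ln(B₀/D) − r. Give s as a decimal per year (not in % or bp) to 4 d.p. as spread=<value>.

spread=0.0115

d₁ = [ln(V₀/D) + (r + σ²/2)T] / (σ√T)
   = [ln(355.6531/302.7483) + (0.0632 + 0.5·0.2255²)·5.2652] / (0.2255·√5.2652)
   = [0.161054 + 0.466629] / 0.517433 = 1.213072
d₂ = d₁ − σ√T = 1.213072 − 0.517433 = 0.695639
N(d₁) = 0.887449,  N(d₂) = 0.756672,  e^(−rT) = 0.716942
E₀ = V₀·N(d₁) − D·e^(−rT)·N(d₂)
   = 355.6531·0.887449 − 302.7483·0.716942·0.756672 = 151.385953
B₀ = V₀ − E₀ = 355.6531 − 151.385953 = 204.267147
spread = −(1/T)·ln(B₀/D) − r = −(1/5.2652)·ln(204.267147/302.7483) − 0.0632 = 0.01153089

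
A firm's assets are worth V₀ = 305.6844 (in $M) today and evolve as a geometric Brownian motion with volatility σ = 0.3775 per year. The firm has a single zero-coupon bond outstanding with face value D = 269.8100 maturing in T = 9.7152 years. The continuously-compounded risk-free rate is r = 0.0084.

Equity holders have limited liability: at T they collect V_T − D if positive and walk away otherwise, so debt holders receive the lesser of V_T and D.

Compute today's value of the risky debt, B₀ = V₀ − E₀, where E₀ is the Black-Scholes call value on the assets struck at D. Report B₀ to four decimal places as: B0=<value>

B0=152.5250

d₁ = [ln(V₀/D) + (r + σ²/2)T] / (σ√T)
   = [ln(305.6844/269.8100) + (0.0084 + 0.5·0.3775²)·9.7152] / (0.3775·√9.7152)
   = [0.124835 + 0.773846] / 1.176638 = 0.763770
d₂ = d₁ − σ√T = 0.763770 − 1.176638 = -0.412867
N(d₁) = 0.777498,  N(d₂) = 0.339852,  e^(−rT) = 0.921633
E₀ = V₀·N(d₁) − D·e^(−rT)·N(d₂)
   = 305.6844·0.777498 − 269.8100·0.921633·0.339852 = 153.159423
B₀ = V₀ − E₀ = 305.6844 − 153.159423 = 152.524977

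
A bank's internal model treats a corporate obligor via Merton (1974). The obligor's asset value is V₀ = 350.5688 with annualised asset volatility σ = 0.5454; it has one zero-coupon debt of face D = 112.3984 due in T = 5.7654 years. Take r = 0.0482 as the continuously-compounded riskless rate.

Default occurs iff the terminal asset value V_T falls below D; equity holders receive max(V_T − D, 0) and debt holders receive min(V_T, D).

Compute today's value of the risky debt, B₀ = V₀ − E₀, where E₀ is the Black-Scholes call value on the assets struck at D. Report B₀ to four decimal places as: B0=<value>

d₁ = [ln(V₀/D) + (r + σ²/2)T] / (σ√T)
   = [ln(350.5688/112.3984) + (0.0482 + 0.5·0.5454²)·5.7654] / (0.5454·√5.7654)
   = [1.137507 + 1.135384] / 1.309573 = 1.735596
d₂ = d₁ − σ√T = 1.735596 − 1.309573 = 0.426023
N(d₁) = 0.958682,  N(d₂) = 0.664954,  e^(−rT) = 0.757378
E₀ = V₀·N(d₁) − D·e^(−rT)·N(d₂)
   = 350.5688·0.958682 − 112.3984·0.757378·0.664954 = 279.477812
B₀ = V₀ − E₀ = 350.5688 − 279.477812 = 71.090988

B0=71.0910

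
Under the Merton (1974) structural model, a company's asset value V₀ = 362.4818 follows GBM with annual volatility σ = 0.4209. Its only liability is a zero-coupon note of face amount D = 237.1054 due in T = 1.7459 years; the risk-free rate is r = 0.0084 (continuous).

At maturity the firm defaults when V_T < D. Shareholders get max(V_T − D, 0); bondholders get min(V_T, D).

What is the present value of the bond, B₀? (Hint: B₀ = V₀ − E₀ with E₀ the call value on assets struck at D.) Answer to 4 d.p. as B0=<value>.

d₁ = [ln(V₀/D) + (r + σ²/2)T] / (σ√T)
   = [ln(362.4818/237.1054) + (0.0084 + 0.5·0.4209²)·1.7459] / (0.4209·√1.7459)
   = [0.424469 + 0.169315] / 0.556146 = 1.067677
d₂ = d₁ − σ√T = 1.067677 − 0.556146 = 0.511531
N(d₁) = 0.857167,  N(d₂) = 0.695511,  e^(−rT) = 0.985441
E₀ = V₀·N(d₁) − D·e^(−rT)·N(d₂)
   = 362.4818·0.857167 − 237.1054·0.985441·0.695511 = 148.198950
B₀ = V₀ − E₀ = 362.4818 − 148.198950 = 214.282850

B0=214.2829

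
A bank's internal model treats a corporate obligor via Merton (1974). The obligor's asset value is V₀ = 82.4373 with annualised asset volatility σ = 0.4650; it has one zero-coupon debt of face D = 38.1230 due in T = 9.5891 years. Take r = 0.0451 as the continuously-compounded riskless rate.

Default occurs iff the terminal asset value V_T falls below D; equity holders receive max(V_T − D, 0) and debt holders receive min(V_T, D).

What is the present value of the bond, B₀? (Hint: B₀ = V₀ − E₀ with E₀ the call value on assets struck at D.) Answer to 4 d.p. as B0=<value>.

B0=18.4462

d₁ = [ln(V₀/D) + (r + σ²/2)T] / (σ√T)
   = [ln(82.4373/38.1230) + (0.0451 + 0.5·0.4650²)·9.5891] / (0.4650·√9.5891)
   = [0.771220 + 1.469170] / 1.439932 = 1.555900
d₂ = d₁ − σ√T = 1.555900 − 1.439932 = 0.115969
N(d₁) = 0.940134,  N(d₂) = 0.546161,  e^(−rT) = 0.648905
E₀ = V₀·N(d₁) − D·e^(−rT)·N(d₂)
   = 82.4373·0.940134 − 38.1230·0.648905·0.546161 = 63.991059
B₀ = V₀ − E₀ = 82.4373 − 63.991059 = 18.446241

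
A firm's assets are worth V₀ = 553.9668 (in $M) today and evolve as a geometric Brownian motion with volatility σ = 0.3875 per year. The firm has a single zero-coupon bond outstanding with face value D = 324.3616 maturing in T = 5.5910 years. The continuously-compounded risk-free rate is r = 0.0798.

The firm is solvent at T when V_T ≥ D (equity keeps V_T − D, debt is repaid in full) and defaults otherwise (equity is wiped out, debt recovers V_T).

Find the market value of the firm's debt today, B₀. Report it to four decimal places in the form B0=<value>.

B0=186.5292

d₁ = [ln(V₀/D) + (r + σ²/2)T] / (σ√T)
   = [ln(553.9668/324.3616) + (0.0798 + 0.5·0.3875²)·5.5910] / (0.3875·√5.5910)
   = [0.535246 + 0.865924] / 0.916255 = 1.529235
d₂ = d₁ − σ√T = 1.529235 − 0.916255 = 0.612980
N(d₁) = 0.936897,  N(d₂) = 0.730055,  e^(−rT) = 0.640080
E₀ = V₀·N(d₁) − D·e^(−rT)·N(d₂)
   = 553.9668·0.936897 − 324.3616·0.640080·0.730055 = 367.437599
B₀ = V₀ − E₀ = 553.9668 − 367.437599 = 186.529201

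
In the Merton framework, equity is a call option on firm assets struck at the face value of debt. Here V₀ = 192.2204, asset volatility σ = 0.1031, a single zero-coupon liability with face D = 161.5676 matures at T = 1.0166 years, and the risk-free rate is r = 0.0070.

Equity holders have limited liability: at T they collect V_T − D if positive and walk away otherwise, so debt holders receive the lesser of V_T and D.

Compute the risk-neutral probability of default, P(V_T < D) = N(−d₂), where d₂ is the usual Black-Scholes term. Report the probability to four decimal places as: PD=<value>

d₁ = [ln(V₀/D) + (r + σ²/2)T] / (σ√T)
   = [ln(192.2204/161.5676) + (0.0070 + 0.5·0.1031²)·1.0166] / (0.1031·√1.0166)
   = [0.173719 + 0.012519] / 0.103952 = 1.791576
d₂ = d₁ − σ√T = 1.791576 − 0.103952 = 1.687623
risk-neutral PD = N(−d₂) = N(-1.687623) = 0.045742

PD=0.0457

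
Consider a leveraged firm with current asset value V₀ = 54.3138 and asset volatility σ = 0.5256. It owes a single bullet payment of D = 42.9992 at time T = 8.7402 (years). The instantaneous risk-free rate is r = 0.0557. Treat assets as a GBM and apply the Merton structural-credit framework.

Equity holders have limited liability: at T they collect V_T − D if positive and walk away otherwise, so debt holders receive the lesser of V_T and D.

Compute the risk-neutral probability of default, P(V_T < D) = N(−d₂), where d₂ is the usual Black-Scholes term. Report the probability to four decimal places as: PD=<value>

d₁ = [ln(V₀/D) + (r + σ²/2)T] / (σ√T)
   = [ln(54.3138/42.9992) + (0.0557 + 0.5·0.5256²)·8.7402] / (0.5256·√8.7402)
   = [0.233597 + 1.694093] / 1.553875 = 1.240569
d₂ = d₁ − σ√T = 1.240569 − 1.553875 = -0.313306
risk-neutral PD = N(−d₂) = N(0.313306) = 0.622976

PD=0.6230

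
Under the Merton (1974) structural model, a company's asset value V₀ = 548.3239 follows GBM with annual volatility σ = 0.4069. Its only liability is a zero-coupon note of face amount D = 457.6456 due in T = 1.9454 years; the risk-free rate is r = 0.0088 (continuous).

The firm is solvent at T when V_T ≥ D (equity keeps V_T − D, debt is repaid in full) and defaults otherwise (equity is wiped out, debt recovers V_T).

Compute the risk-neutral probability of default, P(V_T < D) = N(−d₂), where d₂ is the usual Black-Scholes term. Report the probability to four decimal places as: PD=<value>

PD=0.4741

d₁ = [ln(V₀/D) + (r + σ²/2)T] / (σ√T)
   = [ln(548.3239/457.6456) + (0.0088 + 0.5·0.4069²)·1.9454] / (0.4069·√1.9454)
   = [0.180771 + 0.178167] / 0.567534 = 0.632452
d₂ = d₁ − σ√T = 0.632452 − 0.567534 = 0.064918
risk-neutral PD = N(−d₂) = N(-0.064918) = 0.474120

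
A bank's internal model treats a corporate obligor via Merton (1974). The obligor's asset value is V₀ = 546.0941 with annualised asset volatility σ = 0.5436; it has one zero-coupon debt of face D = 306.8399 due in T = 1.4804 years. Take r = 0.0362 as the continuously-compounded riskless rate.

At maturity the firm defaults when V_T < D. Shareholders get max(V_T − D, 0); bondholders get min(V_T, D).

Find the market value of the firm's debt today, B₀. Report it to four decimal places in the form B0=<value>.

B0=267.6179

d₁ = [ln(V₀/D) + (r + σ²/2)T] / (σ√T)
   = [ln(546.0941/306.8399) + (0.0362 + 0.5·0.5436²)·1.4804] / (0.5436·√1.4804)
   = [0.576465 + 0.272320] / 0.661407 = 1.283302
d₂ = d₁ − σ√T = 1.283302 − 0.661407 = 0.621895
N(d₁) = 0.900307,  N(d₂) = 0.732995,  e^(−rT) = 0.947820
E₀ = V₀·N(d₁) − D·e^(−rT)·N(d₂)
   = 546.0941·0.900307 − 306.8399·0.947820·0.732995 = 278.476184
B₀ = V₀ − E₀ = 546.0941 − 278.476184 = 267.617916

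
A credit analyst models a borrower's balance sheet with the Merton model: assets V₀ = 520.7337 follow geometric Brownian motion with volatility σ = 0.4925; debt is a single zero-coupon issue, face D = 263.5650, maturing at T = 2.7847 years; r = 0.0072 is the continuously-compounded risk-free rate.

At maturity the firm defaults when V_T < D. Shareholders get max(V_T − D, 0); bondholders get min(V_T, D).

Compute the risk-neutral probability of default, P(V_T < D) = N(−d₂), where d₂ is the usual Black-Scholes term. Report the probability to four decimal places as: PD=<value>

d₁ = [ln(V₀/D) + (r + σ²/2)T] / (σ√T)
   = [ln(520.7337/263.5650) + (0.0072 + 0.5·0.4925²)·2.7847] / (0.4925·√2.7847)
   = [0.680939 + 0.357773] / 0.821855 = 1.263862
d₂ = d₁ − σ√T = 1.263862 − 0.821855 = 0.442006
risk-neutral PD = N(−d₂) = N(-0.442006) = 0.329242

PD=0.3292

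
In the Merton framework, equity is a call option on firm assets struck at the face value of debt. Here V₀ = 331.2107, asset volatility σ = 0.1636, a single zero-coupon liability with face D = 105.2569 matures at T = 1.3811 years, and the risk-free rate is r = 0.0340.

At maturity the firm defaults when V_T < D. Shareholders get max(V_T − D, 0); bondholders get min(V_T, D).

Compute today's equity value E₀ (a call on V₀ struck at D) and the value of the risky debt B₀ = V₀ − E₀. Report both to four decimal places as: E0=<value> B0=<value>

E0=230.7821 B0=100.4286

d₁ = [ln(V₀/D) + (r + σ²/2)T] / (σ√T)
   = [ln(331.2107/105.2569) + (0.0340 + 0.5·0.1636²)·1.3811] / (0.1636·√1.3811)
   = [1.146351 + 0.065440] / 0.192263 = 6.302774
d₂ = d₁ − σ√T = 6.302774 − 0.192263 = 6.110511
N(d₁) = 1.000000,  N(d₂) = 1.000000,  e^(−rT) = 0.954128
E₀ = V₀·N(d₁) − D·e^(−rT)·N(d₂)
   = 331.2107·1.000000 − 105.2569·0.954128·1.000000 = 230.782140
B₀ = V₀ − E₀ = 331.2107 − 230.782140 = 100.428560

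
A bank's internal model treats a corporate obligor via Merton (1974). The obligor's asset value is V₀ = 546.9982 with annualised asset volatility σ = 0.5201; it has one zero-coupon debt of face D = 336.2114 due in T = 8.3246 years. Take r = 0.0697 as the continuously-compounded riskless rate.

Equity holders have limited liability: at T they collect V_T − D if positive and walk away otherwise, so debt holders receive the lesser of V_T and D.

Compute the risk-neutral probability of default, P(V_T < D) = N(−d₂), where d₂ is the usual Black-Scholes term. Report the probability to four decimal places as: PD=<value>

PD=0.5157

d₁ = [ln(V₀/D) + (r + σ²/2)T] / (σ√T)
   = [ln(546.9982/336.2114) + (0.0697 + 0.5·0.5201²)·8.3246] / (0.5201·√8.3246)
   = [0.486705 + 1.706143] / 1.500612 = 1.461303
d₂ = d₁ − σ√T = 1.461303 − 1.500612 = -0.039310
risk-neutral PD = N(−d₂) = N(0.039310) = 0.515678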